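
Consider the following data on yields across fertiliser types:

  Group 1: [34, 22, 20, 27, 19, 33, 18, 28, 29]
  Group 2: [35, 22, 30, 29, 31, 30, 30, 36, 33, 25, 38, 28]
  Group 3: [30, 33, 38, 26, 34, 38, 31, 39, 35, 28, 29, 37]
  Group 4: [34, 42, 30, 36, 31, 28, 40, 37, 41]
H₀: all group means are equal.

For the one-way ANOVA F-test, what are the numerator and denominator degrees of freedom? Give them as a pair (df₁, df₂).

k = 4 groups, N = 42 total
df = (k−1, N−k) = (4−1, 42−4) = (3, 38)

degrees of freedom = [3, 38]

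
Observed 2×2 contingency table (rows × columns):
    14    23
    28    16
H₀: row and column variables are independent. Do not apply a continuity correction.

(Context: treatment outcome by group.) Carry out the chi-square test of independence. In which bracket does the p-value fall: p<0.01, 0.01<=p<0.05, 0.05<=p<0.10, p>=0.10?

p-value bracket: 0.01<=p<0.05

Row totals [37, 44], col totals [42, 39], n=81
χ² = (14−19.19)²/19.19 + (23−17.81)²/17.81 + (28−22.81)²/22.81 + (16−21.19)²/21.19 = 5.3582
df = 1
p-value (upper-tail) = 0.02063
→ bracket: 0.01<=p<0.05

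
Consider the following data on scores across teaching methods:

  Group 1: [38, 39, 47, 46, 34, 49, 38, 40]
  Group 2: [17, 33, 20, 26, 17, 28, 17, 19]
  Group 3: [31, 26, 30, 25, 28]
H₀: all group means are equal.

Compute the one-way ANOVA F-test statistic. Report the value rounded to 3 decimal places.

test statistic = 28.633

Group means [41.38, 22.12, 28.00], grand mean 30.857
SSB = Σnᵢ(x̄ᵢ−x̄)² = 1535.821; SSW = ΣΣ(x−x̄ᵢ)² = 482.750
MSB = 1535.821/2 = 767.9107; MSW = 482.750/18 = 26.8194
F = MSB/MSW = 28.6326
df = (2, 18)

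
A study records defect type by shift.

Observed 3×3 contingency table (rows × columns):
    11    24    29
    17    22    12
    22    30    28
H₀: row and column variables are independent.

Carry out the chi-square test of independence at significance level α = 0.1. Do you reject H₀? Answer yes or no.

reject H₀: no

Row totals [64, 51, 80], col totals [50, 76, 69], n=195
χ² = (11−16.41)²/16.41 + (24−24.94)²/24.94 + (29−22.65)²/22.65 + (17−13.08)²/13.08 + (22−19.88)²/19.88 + (12−18.05)²/18.05 + (22−20.51)²/20.51 + (30−31.18)²/31.18 + (28−28.31)²/28.31 = 7.1873
df = 4
p-value (upper-tail) = 0.12632
At α=0.1: p ≥ α → fail to reject H₀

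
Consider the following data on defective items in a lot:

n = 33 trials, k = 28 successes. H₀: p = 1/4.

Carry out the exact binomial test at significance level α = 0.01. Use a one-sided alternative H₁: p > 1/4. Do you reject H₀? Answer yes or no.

Exact binomial: n=33, k=28, p₀=1/4=0.2500
P(X≥28) from Σ C(n,i)·p₀^i·(1−p₀)^(n−i)
p-value (one-sided, H₁ greater) = 0.00000
At α=0.01: p < α → reject H₀

reject H₀: yes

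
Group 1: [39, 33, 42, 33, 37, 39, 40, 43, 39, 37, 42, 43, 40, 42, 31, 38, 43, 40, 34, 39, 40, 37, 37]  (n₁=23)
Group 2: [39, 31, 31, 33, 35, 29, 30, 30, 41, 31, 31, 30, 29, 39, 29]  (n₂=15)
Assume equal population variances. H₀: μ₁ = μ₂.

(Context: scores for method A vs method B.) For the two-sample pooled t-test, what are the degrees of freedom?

df = n₁ + n₂ − 2 = 23 + 15 − 2 = 36

degrees of freedom = 36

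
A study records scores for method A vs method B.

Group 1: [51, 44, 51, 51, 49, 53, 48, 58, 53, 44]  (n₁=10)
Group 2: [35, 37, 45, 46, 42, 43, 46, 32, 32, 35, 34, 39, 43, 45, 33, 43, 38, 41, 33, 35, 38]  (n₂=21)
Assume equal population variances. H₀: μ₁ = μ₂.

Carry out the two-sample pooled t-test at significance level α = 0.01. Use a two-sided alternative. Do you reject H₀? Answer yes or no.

x̄₁=50.200, s₁=4.237, n₁=10
x̄₂=38.810, s₂=4.895, n₂=21
s_p² = [9·4.237² + 20·4.895²]/29 = 22.0979
SE = √(s_p²·(1/10+1/21)) = 1.8061
t = (50.200−38.810)/1.8061 = 6.3066
df = 29
p-value (two-sided) = 0.00000
At α=0.01: p < α → reject H₀

reject H₀: yes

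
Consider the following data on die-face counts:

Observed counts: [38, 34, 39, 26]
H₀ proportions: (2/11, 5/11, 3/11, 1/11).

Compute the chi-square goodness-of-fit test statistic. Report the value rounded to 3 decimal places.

test statistic = 34.520

n = 137; E_i = n·p_i = [24.91, 62.27, 37.36, 12.45]
χ² = (38−24.91)²/24.91 + (34−62.27)²/62.27 + (39−37.36)²/37.36 + (26−12.45)²/12.45 = 34.5197
df = 3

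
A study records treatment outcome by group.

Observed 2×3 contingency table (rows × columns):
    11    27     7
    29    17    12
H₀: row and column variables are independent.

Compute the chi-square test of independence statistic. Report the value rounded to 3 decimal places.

Row totals [45, 58], col totals [40, 44, 19], n=103
χ² = (11−17.48)²/17.48 + (27−19.22)²/19.22 + (7−8.30)²/8.30 + (29−22.52)²/22.52 + (17−24.78)²/24.78 + (12−10.70)²/10.70 = 10.2104
df = 2

test statistic = 10.210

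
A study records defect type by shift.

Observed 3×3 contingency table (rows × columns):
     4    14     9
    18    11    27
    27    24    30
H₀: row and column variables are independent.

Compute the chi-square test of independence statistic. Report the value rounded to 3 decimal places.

test statistic = 10.210

Row totals [27, 56, 81], col totals [49, 49, 66], n=164
χ² = (4−8.07)²/8.07 + (14−8.07)²/8.07 + (9−10.87)²/10.87 + (18−16.73)²/16.73 + (11−16.73)²/16.73 + (27−22.54)²/22.54 + (27−24.20)²/24.20 + (24−24.20)²/24.20 + (30−32.60)²/32.60 = 10.2102
df = 4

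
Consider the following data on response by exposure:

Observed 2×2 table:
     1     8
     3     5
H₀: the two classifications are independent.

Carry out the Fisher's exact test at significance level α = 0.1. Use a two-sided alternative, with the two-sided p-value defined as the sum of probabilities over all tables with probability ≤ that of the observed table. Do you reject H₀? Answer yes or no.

Margins: r₁=9, r₂=8, c₁=4, c₂=13, n=17
p_obs = C(9,1)·C(8,3)/C(17,4); sum pmf over tables with pmf ≤ p_obs
p-value (two-sided) = 0.29412
At α=0.1: p ≥ α → fail to reject H₀

reject H₀: no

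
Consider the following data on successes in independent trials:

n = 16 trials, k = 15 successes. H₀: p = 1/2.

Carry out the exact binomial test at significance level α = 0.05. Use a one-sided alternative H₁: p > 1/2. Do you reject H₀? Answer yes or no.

Exact binomial: n=16, k=15, p₀=1/2=0.5000
P(X≥15) from Σ C(n,i)·p₀^i·(1−p₀)^(n−i)
p-value (one-sided, H₁ greater) = 0.00026
At α=0.05: p < α → reject H₀

reject H₀: yes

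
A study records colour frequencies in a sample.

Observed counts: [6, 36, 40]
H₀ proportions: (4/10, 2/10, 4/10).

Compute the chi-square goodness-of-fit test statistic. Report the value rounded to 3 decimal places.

n = 82; E_i = n·p_i = [32.80, 16.40, 32.80]
χ² = (6−32.80)²/32.80 + (36−16.40)²/16.40 + (40−32.80)²/32.80 = 46.9024
df = 2

test statistic = 46.902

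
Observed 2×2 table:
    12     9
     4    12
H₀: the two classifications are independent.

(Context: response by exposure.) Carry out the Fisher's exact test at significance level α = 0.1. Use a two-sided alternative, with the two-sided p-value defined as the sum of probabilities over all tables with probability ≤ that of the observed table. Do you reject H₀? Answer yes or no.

Margins: r₁=21, r₂=16, c₁=16, c₂=21, n=37
p_obs = C(21,12)·C(16,4)/C(37,16); sum pmf over tables with pmf ≤ p_obs
p-value (two-sided) = 0.09311
At α=0.1: p < α → reject H₀

reject H₀: yes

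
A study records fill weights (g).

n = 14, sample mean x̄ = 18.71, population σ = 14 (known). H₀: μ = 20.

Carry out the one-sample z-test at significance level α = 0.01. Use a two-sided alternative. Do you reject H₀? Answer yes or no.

SE = σ/√n = 14/√14 = 3.7417
z = (x̄−μ₀)/SE = (18.71−20)/3.7417 = -0.3448
p-value (two-sided) = 0.73027
At α=0.01: p ≥ α → fail to reject H₀

reject H₀: no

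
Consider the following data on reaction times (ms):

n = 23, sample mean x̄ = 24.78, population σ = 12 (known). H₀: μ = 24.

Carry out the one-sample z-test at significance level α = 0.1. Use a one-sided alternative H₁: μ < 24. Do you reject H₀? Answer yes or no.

reject H₀: no

SE = σ/√n = 12/√23 = 2.5022
z = (x̄−μ₀)/SE = (24.78−24)/2.5022 = 0.3117
p-value (one-sided, H₁ less) = 0.62238
At α=0.1: p ≥ α → fail to reject H₀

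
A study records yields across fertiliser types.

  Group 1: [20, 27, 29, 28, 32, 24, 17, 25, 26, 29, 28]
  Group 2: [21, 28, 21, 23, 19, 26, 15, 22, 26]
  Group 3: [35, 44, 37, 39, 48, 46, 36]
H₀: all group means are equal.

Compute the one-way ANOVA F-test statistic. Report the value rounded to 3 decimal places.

Group means [25.91, 22.33, 40.71], grand mean 28.556
SSB = Σnᵢ(x̄ᵢ−x̄)² = 1460.329; SSW = ΣΣ(x−x̄ᵢ)² = 476.338
MSB = 1460.329/2 = 730.1645; MSW = 476.338/24 = 19.8474
F = MSB/MSW = 36.7889
df = (2, 24)

test statistic = 36.789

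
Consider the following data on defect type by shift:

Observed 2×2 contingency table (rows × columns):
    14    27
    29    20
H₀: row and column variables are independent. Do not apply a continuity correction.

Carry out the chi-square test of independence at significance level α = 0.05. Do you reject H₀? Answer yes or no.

Row totals [41, 49], col totals [43, 47], n=90
χ² = (14−19.59)²/19.59 + (27−21.41)²/21.41 + (29−23.41)²/23.41 + (20−25.59)²/25.59 = 5.6083
df = 1
p-value (upper-tail) = 0.01788
At α=0.05: p < α → reject H₀

reject H₀: yes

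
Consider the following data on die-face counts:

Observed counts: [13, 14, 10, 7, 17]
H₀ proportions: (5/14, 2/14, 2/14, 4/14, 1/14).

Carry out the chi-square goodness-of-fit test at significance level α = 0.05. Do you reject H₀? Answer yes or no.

reject H₀: yes

n = 61; E_i = n·p_i = [21.79, 8.71, 8.71, 17.43, 4.36]
χ² = (13−21.79)²/21.79 + (14−8.71)²/8.71 + (10−8.71)²/8.71 + (7−17.43)²/17.43 + (17−4.36)²/4.36 = 49.8639
df = 4
p-value (upper-tail) = 0.00000
At α=0.05: p < α → reject H₀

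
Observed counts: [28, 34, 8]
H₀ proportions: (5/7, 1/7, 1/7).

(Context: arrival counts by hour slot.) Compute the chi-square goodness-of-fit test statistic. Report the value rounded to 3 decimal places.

test statistic = 67.680

n = 70; E_i = n·p_i = [50.00, 10.00, 10.00]
χ² = (28−50.00)²/50.00 + (34−10.00)²/10.00 + (8−10.00)²/10.00 = 67.6800
df = 2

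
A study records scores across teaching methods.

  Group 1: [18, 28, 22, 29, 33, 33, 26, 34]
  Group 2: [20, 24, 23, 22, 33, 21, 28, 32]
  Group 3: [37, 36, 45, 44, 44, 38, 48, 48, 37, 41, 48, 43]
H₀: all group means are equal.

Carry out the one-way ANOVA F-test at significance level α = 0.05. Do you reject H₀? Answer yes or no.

reject H₀: yes

Group means [27.88, 25.38, 42.42], grand mean 33.393
SSB = Σnᵢ(x̄ᵢ−x̄)² = 1735.012; SSW = ΣΣ(x−x̄ᵢ)² = 629.667
MSB = 1735.012/2 = 867.5060; MSW = 629.667/25 = 25.1867
F = MSB/MSW = 34.4431
df = (2, 25)
p-value (upper-tail) = 0.00000
At α=0.05: p < α → reject H₀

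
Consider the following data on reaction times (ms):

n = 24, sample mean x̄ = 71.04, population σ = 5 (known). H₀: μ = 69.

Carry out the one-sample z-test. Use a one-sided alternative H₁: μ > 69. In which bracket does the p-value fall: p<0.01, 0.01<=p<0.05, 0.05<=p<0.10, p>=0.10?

p-value bracket: 0.01<=p<0.05

SE = σ/√n = 5/√24 = 1.0206
z = (x̄−μ₀)/SE = (71.04−69)/1.0206 = 1.9988
p-value (one-sided, H₁ greater) = 0.02282
→ bracket: 0.01<=p<0.05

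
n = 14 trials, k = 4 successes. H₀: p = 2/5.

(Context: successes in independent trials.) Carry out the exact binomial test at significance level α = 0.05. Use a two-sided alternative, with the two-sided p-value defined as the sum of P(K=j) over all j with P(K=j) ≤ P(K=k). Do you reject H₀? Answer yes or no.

Exact binomial: n=14, k=4, p₀=2/5=0.4000
P(X=j) = C(n,j)·p₀^j·(1−p₀)^(n−j); p = Σ P(X=j) over j with P(X=j) ≤ P(X=4)
p-value (two-sided) = 0.42940
At α=0.05: p ≥ α → fail to reject H₀

reject H₀: no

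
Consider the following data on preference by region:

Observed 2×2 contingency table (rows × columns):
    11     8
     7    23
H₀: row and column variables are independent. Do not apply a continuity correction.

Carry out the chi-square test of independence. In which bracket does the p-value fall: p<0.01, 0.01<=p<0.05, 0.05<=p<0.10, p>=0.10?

p-value bracket: 0.01<=p<0.05

Row totals [19, 30], col totals [18, 31], n=49
χ² = (11−6.98)²/6.98 + (8−12.02)²/12.02 + (7−11.02)²/11.02 + (23−18.98)²/18.98 = 5.9789
df = 1
p-value (upper-tail) = 0.01448
→ bracket: 0.01<=p<0.05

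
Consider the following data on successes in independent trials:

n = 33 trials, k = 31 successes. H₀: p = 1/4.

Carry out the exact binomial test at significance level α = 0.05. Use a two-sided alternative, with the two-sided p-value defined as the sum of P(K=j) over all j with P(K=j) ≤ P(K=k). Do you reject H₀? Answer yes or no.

reject H₀: yes

Exact binomial: n=33, k=31, p₀=1/4=0.2500
P(X=j) = C(n,j)·p₀^j·(1−p₀)^(n−j); p = Σ P(X=j) over j with P(X=j) ≤ P(X=31)
p-value (two-sided) = 0.00000
At α=0.05: p < α → reject H₀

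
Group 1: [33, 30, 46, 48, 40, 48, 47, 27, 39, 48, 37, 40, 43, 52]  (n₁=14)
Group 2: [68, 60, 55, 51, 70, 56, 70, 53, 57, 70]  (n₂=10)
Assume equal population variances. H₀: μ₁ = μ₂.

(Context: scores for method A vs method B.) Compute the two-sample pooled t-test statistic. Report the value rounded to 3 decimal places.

x̄₁=41.286, s₁=7.518, n₁=14
x̄₂=61.000, s₂=7.703, n₂=10
s_p² = [13·7.518² + 9·7.703²]/22 = 57.6753
SE = √(s_p²·(1/14+1/10)) = 3.1444
t = (41.286−61.000)/3.1444 = -6.2697
df = 22

test statistic = -6.270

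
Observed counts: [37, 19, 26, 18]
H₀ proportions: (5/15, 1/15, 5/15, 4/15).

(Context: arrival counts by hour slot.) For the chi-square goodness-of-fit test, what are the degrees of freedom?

df = k − 1 = 4 − 1 = 3

degrees of freedom = 3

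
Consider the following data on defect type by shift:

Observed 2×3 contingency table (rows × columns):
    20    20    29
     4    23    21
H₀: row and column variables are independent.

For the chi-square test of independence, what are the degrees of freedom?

degrees of freedom = 2

df = (r−1)(c−1) = (2−1)·(3−1) = 2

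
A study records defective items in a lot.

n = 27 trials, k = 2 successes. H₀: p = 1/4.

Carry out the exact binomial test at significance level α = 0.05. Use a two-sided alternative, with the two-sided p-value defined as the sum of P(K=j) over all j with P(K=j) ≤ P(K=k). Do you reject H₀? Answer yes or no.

Exact binomial: n=27, k=2, p₀=1/4=0.2500
P(X=j) = C(n,j)·p₀^j·(1−p₀)^(n−j); p = Σ P(X=j) over j with P(X=j) ≤ P(X=2)
p-value (two-sided) = 0.04236
At α=0.05: p < α → reject H₀

reject H₀: yes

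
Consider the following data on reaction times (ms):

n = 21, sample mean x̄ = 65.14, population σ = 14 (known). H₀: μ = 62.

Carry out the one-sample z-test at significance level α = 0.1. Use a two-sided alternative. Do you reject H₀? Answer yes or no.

reject H₀: no

SE = σ/√n = 14/√21 = 3.0551
z = (x̄−μ₀)/SE = (65.14−62)/3.0551 = 1.0278
p-value (two-sided) = 0.30404
At α=0.1: p ≥ α → fail to reject H₀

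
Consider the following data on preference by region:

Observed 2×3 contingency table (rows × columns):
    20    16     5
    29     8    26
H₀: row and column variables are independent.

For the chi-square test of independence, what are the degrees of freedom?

degrees of freedom = 2

df = (r−1)(c−1) = (2−1)·(3−1) = 2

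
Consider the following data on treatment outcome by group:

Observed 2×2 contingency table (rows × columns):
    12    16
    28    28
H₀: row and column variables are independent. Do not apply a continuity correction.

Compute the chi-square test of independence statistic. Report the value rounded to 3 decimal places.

Row totals [28, 56], col totals [40, 44], n=84
χ² = (12−13.33)²/13.33 + (16−14.67)²/14.67 + (28−26.67)²/26.67 + (28−29.33)²/29.33 = 0.3818
df = 1

test statistic = 0.382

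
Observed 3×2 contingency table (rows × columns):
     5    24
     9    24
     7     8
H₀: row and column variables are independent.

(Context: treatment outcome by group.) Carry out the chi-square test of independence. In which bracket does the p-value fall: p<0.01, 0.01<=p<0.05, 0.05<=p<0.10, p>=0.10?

Row totals [29, 33, 15], col totals [21, 56], n=77
χ² = (5−7.91)²/7.91 + (24−21.09)²/21.09 + (9−9.00)²/9.00 + (24−24.00)²/24.00 + (7−4.09)²/4.09 + (8−10.91)²/10.91 = 4.3157
df = 2
p-value (upper-tail) = 0.11557
→ bracket: p>=0.10

p-value bracket: p>=0.10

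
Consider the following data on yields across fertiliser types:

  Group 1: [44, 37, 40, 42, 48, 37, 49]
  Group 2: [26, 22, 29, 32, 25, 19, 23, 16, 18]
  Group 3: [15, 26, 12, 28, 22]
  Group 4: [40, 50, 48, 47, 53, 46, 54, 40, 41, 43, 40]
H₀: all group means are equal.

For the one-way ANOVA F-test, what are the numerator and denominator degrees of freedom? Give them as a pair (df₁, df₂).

degrees of freedom = [3, 28]

k = 4 groups, N = 32 total
df = (k−1, N−k) = (4−1, 32−4) = (3, 28)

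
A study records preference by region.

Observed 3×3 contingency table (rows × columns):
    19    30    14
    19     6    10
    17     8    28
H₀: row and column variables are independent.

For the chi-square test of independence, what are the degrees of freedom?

df = (r−1)(c−1) = (3−1)·(3−1) = 4

degrees of freedom = 4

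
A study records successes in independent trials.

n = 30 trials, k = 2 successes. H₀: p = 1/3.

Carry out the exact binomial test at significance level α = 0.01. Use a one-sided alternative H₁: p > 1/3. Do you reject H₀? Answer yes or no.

Exact binomial: n=30, k=2, p₀=1/3=0.3333
P(X≥2) from Σ C(n,i)·p₀^i·(1−p₀)^(n−i)
p-value (one-sided, H₁ greater) = 0.99992
At α=0.01: p ≥ α → fail to reject H₀

reject H₀: no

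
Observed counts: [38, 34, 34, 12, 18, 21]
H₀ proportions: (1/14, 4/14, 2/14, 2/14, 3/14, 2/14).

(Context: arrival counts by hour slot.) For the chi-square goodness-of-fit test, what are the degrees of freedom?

df = k − 1 = 6 − 1 = 5

degrees of freedom = 5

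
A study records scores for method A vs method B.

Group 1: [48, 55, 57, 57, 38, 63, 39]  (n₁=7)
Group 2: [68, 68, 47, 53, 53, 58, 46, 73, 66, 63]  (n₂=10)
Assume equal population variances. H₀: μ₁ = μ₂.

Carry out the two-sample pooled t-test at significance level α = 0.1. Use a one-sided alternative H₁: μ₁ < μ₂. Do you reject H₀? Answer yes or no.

x̄₁=51.000, s₁=9.609, n₁=7
x̄₂=59.500, s₂=9.466, n₂=10
s_p² = [6·9.609² + 9·9.466²]/15 = 90.7000
SE = √(s_p²·(1/7+1/10)) = 4.6933
t = (51.000−59.500)/4.6933 = -1.8111
df = 15
p-value (one-sided, H₁ less) = 0.04510
At α=0.1: p < α → reject H₀

reject H₀: yes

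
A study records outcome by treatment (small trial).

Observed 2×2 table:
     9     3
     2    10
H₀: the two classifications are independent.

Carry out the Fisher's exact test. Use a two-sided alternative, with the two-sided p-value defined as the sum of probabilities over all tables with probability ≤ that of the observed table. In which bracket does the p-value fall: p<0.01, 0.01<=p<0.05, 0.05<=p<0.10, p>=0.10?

p-value bracket: 0.01<=p<0.05

Margins: r₁=12, r₂=12, c₁=11, c₂=13, n=24
p_obs = C(12,9)·C(12,2)/C(24,11); sum pmf over tables with pmf ≤ p_obs
p-value (two-sided) = 0.01228
→ bracket: 0.01<=p<0.05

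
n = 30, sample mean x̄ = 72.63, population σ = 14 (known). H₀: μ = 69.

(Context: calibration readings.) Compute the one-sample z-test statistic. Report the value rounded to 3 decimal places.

SE = σ/√n = 14/√30 = 2.5560
z = (x̄−μ₀)/SE = (72.63−69)/2.5560 = 1.4202

test statistic = 1.420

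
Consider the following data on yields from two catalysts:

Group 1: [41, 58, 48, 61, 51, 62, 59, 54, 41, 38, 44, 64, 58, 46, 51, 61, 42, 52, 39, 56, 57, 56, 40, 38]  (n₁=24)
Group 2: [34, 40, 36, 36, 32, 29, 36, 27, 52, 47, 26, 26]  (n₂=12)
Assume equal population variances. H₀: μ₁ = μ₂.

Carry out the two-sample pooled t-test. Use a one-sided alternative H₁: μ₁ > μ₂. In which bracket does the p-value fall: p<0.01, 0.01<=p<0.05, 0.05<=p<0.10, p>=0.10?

x̄₁=50.708, s₁=8.630, n₁=24
x̄₂=35.083, s₂=8.163, n₂=12
s_p² = [23·8.630² + 11·8.163²]/34 = 71.9375
SE = √(s_p²·(1/24+1/12)) = 2.9987
t = (50.708−35.083)/2.9987 = 5.2106
df = 34
p-value (one-sided, H₁ greater) = 0.00000
→ bracket: p<0.01

p-value bracket: p<0.01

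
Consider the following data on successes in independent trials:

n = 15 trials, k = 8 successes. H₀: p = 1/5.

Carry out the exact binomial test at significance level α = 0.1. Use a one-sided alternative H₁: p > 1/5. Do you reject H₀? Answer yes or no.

Exact binomial: n=15, k=8, p₀=1/5=0.2000
P(X≥8) from Σ C(n,i)·p₀^i·(1−p₀)^(n−i)
p-value (one-sided, H₁ greater) = 0.00424
At α=0.1: p < α → reject H₀

reject H₀: yes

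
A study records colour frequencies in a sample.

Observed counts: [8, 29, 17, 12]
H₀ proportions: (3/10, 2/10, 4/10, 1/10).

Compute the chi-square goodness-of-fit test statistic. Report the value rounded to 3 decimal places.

n = 66; E_i = n·p_i = [19.80, 13.20, 26.40, 6.60]
χ² = (8−19.80)²/19.80 + (29−13.20)²/13.20 + (17−26.40)²/26.40 + (12−6.60)²/6.60 = 33.7096
df = 3

test statistic = 33.710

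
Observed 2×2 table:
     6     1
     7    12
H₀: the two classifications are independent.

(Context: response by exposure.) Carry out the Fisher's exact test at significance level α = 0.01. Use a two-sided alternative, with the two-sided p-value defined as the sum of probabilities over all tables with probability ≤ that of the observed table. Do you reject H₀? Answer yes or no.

reject H₀: no

Margins: r₁=7, r₂=19, c₁=13, c₂=13, n=26
p_obs = C(7,6)·C(19,7)/C(26,13); sum pmf over tables with pmf ≤ p_obs
p-value (two-sided) = 0.07304
At α=0.01: p ≥ α → fail to reject H₀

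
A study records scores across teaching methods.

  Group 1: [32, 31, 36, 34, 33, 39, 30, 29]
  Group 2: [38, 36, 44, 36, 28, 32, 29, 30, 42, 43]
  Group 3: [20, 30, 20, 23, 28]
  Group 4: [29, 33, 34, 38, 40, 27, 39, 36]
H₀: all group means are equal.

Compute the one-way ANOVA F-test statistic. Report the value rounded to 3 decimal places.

Group means [33.00, 35.80, 24.20, 34.50], grand mean 32.871
SSB = Σnᵢ(x̄ᵢ−x̄)² = 483.084; SSW = ΣΣ(x−x̄ᵢ)² = 632.400
MSB = 483.084/3 = 161.0280; MSW = 632.400/27 = 23.4222
F = MSB/MSW = 6.8750
df = (3, 27)

test statistic = 6.875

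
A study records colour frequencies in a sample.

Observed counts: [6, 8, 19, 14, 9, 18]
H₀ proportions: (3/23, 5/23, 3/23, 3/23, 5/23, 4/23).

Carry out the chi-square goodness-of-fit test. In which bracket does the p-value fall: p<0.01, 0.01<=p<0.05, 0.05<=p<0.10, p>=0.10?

n = 74; E_i = n·p_i = [9.65, 16.09, 9.65, 9.65, 16.09, 12.87]
χ² = (6−9.65)²/9.65 + (8−16.09)²/16.09 + (19−9.65)²/9.65 + (14−9.65)²/9.65 + (9−16.09)²/16.09 + (18−12.87)²/12.87 = 21.6261
df = 5
p-value (upper-tail) = 0.00062
→ bracket: p<0.01

p-value bracket: p<0.01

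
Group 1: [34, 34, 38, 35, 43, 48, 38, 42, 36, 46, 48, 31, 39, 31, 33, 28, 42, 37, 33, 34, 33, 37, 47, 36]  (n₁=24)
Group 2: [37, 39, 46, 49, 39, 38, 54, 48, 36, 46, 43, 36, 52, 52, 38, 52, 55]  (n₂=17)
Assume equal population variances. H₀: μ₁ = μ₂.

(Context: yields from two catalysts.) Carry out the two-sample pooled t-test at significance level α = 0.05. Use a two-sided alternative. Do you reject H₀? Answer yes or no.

reject H₀: yes

x̄₁=37.625, s₁=5.671, n₁=24
x̄₂=44.706, s₂=6.863, n₂=17
s_p² = [23·5.671² + 16·6.863²]/39 = 38.2860
SE = √(s_p²·(1/24+1/17)) = 1.9615
t = (37.625−44.706)/1.9615 = -3.6100
df = 39
p-value (two-sided) = 0.00086
At α=0.05: p < α → reject H₀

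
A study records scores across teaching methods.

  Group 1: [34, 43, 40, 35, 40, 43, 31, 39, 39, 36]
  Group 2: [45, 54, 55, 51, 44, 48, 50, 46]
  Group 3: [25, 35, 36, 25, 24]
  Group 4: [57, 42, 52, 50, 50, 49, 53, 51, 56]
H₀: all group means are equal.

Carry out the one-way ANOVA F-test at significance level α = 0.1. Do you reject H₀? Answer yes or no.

Group means [38.00, 49.12, 29.00, 51.11], grand mean 43.062
SSB = Σnᵢ(x̄ᵢ−x̄)² = 2122.111; SSW = ΣΣ(x−x̄ᵢ)² = 549.764
MSB = 2122.111/3 = 707.3704; MSW = 549.764/28 = 19.6344
F = MSB/MSW = 36.0270
df = (3, 28)
p-value (upper-tail) = 0.00000
At α=0.1: p < α → reject H₀

reject H₀: yes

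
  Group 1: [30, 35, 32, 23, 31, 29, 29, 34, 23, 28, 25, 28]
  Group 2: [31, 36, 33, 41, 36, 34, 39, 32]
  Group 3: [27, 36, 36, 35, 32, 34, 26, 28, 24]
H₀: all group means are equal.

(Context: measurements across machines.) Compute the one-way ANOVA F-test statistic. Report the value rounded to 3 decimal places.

test statistic = 5.973

Group means [28.92, 35.25, 30.89], grand mean 31.276
SSB = Σnᵢ(x̄ᵢ−x̄)² = 194.488; SSW = ΣΣ(x−x̄ᵢ)² = 423.306
MSB = 194.488/2 = 97.2438; MSW = 423.306/26 = 16.2810
F = MSB/MSW = 5.9728
df = (2, 26)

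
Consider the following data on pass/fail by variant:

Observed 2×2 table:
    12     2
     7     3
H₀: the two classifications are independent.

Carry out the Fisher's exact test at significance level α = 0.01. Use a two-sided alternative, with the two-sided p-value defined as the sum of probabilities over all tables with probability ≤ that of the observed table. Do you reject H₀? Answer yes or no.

Margins: r₁=14, r₂=10, c₁=19, c₂=5, n=24
p_obs = C(14,12)·C(10,7)/C(24,19); sum pmf over tables with pmf ≤ p_obs
p-value (two-sided) = 0.61462
At α=0.01: p ≥ α → fail to reject H₀

reject H₀: no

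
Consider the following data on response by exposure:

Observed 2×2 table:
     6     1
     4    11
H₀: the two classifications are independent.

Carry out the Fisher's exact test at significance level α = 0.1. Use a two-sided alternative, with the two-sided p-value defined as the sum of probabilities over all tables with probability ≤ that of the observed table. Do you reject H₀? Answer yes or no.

reject H₀: yes

Margins: r₁=7, r₂=15, c₁=10, c₂=12, n=22
p_obs = C(7,6)·C(15,4)/C(22,10); sum pmf over tables with pmf ≤ p_obs
p-value (two-sided) = 0.02012
At α=0.1: p < α → reject H₀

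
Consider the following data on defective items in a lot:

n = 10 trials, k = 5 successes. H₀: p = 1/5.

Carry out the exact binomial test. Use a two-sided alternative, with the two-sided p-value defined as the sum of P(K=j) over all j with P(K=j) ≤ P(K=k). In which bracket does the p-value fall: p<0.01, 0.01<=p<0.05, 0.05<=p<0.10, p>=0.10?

Exact binomial: n=10, k=5, p₀=1/5=0.2000
P(X=j) = C(n,j)·p₀^j·(1−p₀)^(n−j); p = Σ P(X=j) over j with P(X=j) ≤ P(X=5)
p-value (two-sided) = 0.03279
→ bracket: 0.01<=p<0.05

p-value bracket: 0.01<=p<0.05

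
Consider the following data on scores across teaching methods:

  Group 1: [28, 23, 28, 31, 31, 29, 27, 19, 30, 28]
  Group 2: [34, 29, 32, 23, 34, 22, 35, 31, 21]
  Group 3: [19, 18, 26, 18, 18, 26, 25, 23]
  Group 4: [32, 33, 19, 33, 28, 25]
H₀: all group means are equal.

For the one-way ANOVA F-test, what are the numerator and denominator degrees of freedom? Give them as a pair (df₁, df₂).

degrees of freedom = [3, 29]

k = 4 groups, N = 33 total
df = (k−1, N−k) = (4−1, 33−4) = (3, 29)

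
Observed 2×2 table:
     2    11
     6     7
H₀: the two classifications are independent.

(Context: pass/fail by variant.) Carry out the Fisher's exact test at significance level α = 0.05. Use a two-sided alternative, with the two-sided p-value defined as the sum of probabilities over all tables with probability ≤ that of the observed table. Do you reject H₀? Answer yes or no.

Margins: r₁=13, r₂=13, c₁=8, c₂=18, n=26
p_obs = C(13,2)·C(13,6)/C(26,8); sum pmf over tables with pmf ≤ p_obs
p-value (two-sided) = 0.20156
At α=0.05: p ≥ α → fail to reject H₀

reject H₀: no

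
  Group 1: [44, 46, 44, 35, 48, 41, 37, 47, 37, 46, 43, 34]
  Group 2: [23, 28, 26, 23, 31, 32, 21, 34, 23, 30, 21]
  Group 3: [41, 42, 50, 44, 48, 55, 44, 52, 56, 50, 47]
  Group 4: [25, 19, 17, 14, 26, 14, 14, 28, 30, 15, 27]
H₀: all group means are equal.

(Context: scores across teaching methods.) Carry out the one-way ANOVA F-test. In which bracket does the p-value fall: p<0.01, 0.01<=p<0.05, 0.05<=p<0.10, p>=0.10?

p-value bracket: p<0.01

Group means [41.83, 26.55, 48.09, 20.82], grand mean 34.489
SSB = Σnᵢ(x̄ᵢ−x̄)² = 5432.305; SSW = ΣΣ(x−x̄ᵢ)² = 1148.939
MSB = 5432.305/3 = 1810.7684; MSW = 1148.939/41 = 28.0229
F = MSB/MSW = 64.6174
df = (3, 41)
p-value (upper-tail) = 0.00000
→ bracket: p<0.01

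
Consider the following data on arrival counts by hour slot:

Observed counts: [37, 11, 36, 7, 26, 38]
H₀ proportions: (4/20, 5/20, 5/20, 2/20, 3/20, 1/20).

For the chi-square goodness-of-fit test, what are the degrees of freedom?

df = k − 1 = 6 − 1 = 5

degrees of freedom = 5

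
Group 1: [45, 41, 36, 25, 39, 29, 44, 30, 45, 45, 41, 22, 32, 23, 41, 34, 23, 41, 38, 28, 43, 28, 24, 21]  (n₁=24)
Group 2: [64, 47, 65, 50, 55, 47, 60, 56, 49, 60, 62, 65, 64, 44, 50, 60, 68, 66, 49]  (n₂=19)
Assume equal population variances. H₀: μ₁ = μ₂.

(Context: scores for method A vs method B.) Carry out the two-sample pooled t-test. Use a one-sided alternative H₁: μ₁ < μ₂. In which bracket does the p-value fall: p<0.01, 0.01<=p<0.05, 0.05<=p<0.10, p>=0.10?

x̄₁=34.083, s₁=8.439, n₁=24
x̄₂=56.895, s₂=7.745, n₂=19
s_p² = [23·8.439² + 18·7.745²]/41 = 66.2835
SE = √(s_p²·(1/24+1/19)) = 2.5001
t = (34.083−56.895)/2.5001 = -9.1243
df = 41
p-value (one-sided, H₁ less) = 0.00000
→ bracket: p<0.01

p-value bracket: p<0.01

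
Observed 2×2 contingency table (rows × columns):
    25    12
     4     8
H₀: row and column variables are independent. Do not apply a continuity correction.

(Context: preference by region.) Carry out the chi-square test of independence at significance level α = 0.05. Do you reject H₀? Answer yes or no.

reject H₀: yes

Row totals [37, 12], col totals [29, 20], n=49
χ² = (25−21.90)²/21.90 + (12−15.10)²/15.10 + (4−7.10)²/7.10 + (8−4.90)²/4.90 = 4.3961
df = 1
p-value (upper-tail) = 0.03602
At α=0.05: p < α → reject H₀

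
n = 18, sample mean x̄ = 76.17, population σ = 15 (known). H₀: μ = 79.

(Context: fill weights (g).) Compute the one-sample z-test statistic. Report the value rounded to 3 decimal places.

test statistic = -0.800

SE = σ/√n = 15/√18 = 3.5355
z = (x̄−μ₀)/SE = (76.17−79)/3.5355 = -0.8004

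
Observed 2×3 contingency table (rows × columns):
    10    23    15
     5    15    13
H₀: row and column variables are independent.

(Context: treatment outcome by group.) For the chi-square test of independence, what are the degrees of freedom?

df = (r−1)(c−1) = (2−1)·(3−1) = 2

degrees of freedom = 2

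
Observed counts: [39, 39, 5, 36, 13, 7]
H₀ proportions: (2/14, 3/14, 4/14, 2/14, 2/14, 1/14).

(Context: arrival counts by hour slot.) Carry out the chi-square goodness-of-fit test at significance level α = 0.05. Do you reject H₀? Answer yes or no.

reject H₀: yes

n = 139; E_i = n·p_i = [19.86, 29.79, 39.71, 19.86, 19.86, 9.93]
χ² = (39−19.86)²/19.86 + (39−29.79)²/29.79 + (5−39.71)²/39.71 + (36−19.86)²/19.86 + (13−19.86)²/19.86 + (7−9.93)²/9.93 = 68.0036
df = 5
p-value (upper-tail) = 0.00000
At α=0.05: p < α → reject H₀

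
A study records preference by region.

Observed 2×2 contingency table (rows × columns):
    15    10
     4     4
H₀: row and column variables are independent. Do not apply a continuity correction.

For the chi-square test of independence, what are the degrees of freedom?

df = (r−1)(c−1) = (2−1)·(2−1) = 1

degrees of freedom = 1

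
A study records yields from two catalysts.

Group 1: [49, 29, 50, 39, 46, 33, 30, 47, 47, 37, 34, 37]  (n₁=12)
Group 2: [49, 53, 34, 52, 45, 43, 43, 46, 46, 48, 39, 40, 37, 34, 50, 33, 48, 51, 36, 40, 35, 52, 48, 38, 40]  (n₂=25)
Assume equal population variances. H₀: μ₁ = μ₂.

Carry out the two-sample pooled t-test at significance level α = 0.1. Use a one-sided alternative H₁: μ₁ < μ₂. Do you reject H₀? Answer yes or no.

reject H₀: yes

x̄₁=39.833, s₁=7.626, n₁=12
x̄₂=43.200, s₂=6.410, n₂=25
s_p² = [11·7.626² + 24·6.410²]/35 = 46.4476
SE = √(s_p²·(1/12+1/25)) = 2.3934
t = (39.833−43.200)/2.3934 = -1.4066
df = 35
p-value (one-sided, H₁ less) = 0.08418
At α=0.1: p < α → reject H₀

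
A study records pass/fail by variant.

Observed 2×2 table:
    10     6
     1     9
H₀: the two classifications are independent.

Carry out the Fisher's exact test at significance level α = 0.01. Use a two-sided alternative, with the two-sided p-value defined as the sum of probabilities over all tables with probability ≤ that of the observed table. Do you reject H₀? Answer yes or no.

Margins: r₁=16, r₂=10, c₁=11, c₂=15, n=26
p_obs = C(16,10)·C(10,1)/C(26,11); sum pmf over tables with pmf ≤ p_obs
p-value (two-sided) = 0.01435
At α=0.01: p ≥ α → fail to reject H₀

reject H₀: no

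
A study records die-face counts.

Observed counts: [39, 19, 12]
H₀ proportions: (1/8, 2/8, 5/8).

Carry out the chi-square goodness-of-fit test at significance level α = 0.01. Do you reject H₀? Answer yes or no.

reject H₀: yes

n = 70; E_i = n·p_i = [8.75, 17.50, 43.75]
χ² = (39−8.75)²/8.75 + (19−17.50)²/17.50 + (12−43.75)²/43.75 = 127.7486
df = 2
p-value (upper-tail) = 0.00000
At α=0.01: p < α → reject H₀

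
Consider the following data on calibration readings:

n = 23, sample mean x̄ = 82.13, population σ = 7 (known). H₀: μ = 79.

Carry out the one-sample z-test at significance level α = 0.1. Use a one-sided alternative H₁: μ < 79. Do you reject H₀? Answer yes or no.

reject H₀: no

SE = σ/√n = 7/√23 = 1.4596
z = (x̄−μ₀)/SE = (82.13−79)/1.4596 = 2.1444
p-value (one-sided, H₁ less) = 0.98400
At α=0.1: p ≥ α → fail to reject H₀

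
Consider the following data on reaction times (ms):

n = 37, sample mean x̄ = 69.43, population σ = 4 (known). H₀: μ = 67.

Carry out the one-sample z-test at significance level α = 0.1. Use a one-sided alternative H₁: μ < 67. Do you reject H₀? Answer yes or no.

SE = σ/√n = 4/√37 = 0.6576
z = (x̄−μ₀)/SE = (69.43−67)/0.6576 = 3.6953
p-value (one-sided, H₁ less) = 0.99989
At α=0.1: p ≥ α → fail to reject H₀

reject H₀: no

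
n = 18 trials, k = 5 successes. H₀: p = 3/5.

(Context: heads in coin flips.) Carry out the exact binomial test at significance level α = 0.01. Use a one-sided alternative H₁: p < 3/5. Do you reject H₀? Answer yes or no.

Exact binomial: n=18, k=5, p₀=3/5=0.6000
P(X≤5) from Σ C(n,i)·p₀^i·(1−p₀)^(n−i)
p-value (one-sided, H₁ less) = 0.00575
At α=0.01: p < α → reject H₀

reject H₀: yes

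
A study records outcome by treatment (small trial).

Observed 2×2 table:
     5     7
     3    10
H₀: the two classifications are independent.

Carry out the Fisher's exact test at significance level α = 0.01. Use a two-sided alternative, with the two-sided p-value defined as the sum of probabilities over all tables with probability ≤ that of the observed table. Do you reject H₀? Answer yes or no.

reject H₀: no

Margins: r₁=12, r₂=13, c₁=8, c₂=17, n=25
p_obs = C(12,5)·C(13,3)/C(25,8); sum pmf over tables with pmf ≤ p_obs
p-value (two-sided) = 0.41098
At α=0.01: p ≥ α → fail to reject H₀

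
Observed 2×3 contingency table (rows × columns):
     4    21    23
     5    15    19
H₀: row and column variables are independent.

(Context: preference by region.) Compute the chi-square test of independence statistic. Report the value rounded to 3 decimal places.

test statistic = 0.567

Row totals [48, 39], col totals [9, 36, 42], n=87
χ² = (4−4.97)²/4.97 + (21−19.86)²/19.86 + (23−23.17)²/23.17 + (5−4.03)²/4.03 + (15−16.14)²/16.14 + (19−18.83)²/18.83 = 0.5671
df = 2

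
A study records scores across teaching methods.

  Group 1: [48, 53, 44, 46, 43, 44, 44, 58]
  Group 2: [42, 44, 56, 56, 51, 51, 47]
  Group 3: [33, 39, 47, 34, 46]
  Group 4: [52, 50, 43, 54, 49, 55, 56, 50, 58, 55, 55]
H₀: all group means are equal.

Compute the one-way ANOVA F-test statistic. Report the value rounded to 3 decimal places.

Group means [47.50, 49.57, 39.80, 52.45], grand mean 48.484
SSB = Σnᵢ(x̄ᵢ−x̄)² = 566.500; SSW = ΣΣ(x−x̄ᵢ)² = 731.242
MSB = 566.500/3 = 188.8335; MSW = 731.242/27 = 27.0830
F = MSB/MSW = 6.9724
df = (3, 27)

test statistic = 6.972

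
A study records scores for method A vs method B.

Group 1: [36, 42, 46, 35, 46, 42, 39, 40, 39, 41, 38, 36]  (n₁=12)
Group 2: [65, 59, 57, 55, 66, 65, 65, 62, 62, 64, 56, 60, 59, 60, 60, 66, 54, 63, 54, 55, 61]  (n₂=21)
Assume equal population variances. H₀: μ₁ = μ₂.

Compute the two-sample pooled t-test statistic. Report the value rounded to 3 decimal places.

test statistic = -14.450

x̄₁=40.000, s₁=3.618, n₁=12
x̄₂=60.381, s₂=4.043, n₂=21
s_p² = [11·3.618² + 20·4.043²]/31 = 15.1920
SE = √(s_p²·(1/12+1/21)) = 1.4105
t = (40.000−60.381)/1.4105 = -14.4497
df = 31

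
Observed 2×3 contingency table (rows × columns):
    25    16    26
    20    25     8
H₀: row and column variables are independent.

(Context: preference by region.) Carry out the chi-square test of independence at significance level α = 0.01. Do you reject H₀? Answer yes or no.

Row totals [67, 53], col totals [45, 41, 34], n=120
χ² = (25−25.12)²/25.12 + (16−22.89)²/22.89 + (26−18.98)²/18.98 + (20−19.88)²/19.88 + (25−18.11)²/18.11 + (8−15.02)²/15.02 = 10.5711
df = 2
p-value (upper-tail) = 0.00506
At α=0.01: p < α → reject H₀

reject H₀: yes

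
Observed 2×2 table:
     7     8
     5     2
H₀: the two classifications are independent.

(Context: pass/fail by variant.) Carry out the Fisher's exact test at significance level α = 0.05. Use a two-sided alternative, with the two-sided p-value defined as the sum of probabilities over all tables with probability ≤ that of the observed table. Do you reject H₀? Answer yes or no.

reject H₀: no

Margins: r₁=15, r₂=7, c₁=12, c₂=10, n=22
p_obs = C(15,7)·C(7,5)/C(22,12); sum pmf over tables with pmf ≤ p_obs
p-value (two-sided) = 0.38080
At α=0.05: p ≥ α → fail to reject H₀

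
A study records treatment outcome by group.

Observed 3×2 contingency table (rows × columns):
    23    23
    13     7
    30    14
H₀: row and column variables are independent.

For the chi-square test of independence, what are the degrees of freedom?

df = (r−1)(c−1) = (3−1)·(2−1) = 2

degrees of freedom = 2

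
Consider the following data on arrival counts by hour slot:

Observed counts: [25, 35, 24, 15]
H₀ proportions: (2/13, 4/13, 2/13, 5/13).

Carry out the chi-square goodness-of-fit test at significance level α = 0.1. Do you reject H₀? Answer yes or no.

n = 99; E_i = n·p_i = [15.23, 30.46, 15.23, 38.08]
χ² = (25−15.23)²/15.23 + (35−30.46)²/30.46 + (24−15.23)²/15.23 + (15−38.08)²/38.08 = 25.9773
df = 3
p-value (upper-tail) = 0.00001
At α=0.1: p < α → reject H₀

reject H₀: yes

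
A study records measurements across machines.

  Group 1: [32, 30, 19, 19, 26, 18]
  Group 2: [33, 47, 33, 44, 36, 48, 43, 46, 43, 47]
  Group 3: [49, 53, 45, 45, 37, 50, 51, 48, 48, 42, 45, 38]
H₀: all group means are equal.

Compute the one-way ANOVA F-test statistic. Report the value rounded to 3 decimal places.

test statistic = 32.520

Group means [24.00, 42.00, 45.92], grand mean 39.821
SSB = Σnᵢ(x̄ᵢ−x̄)² = 1995.190; SSW = ΣΣ(x−x̄ᵢ)² = 766.917
MSB = 1995.190/2 = 997.5952; MSW = 766.917/25 = 30.6767
F = MSB/MSW = 32.5197
df = (2, 25)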